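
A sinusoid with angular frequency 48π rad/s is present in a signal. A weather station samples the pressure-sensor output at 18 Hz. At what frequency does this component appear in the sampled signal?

ω = 48π rad/s → f = ω/(2π) = 24 Hz.
24 Hz mod fs = 6 Hz.
6 Hz ≤ fs/2 = 9 Hz, appears at 6 Hz.

6 Hz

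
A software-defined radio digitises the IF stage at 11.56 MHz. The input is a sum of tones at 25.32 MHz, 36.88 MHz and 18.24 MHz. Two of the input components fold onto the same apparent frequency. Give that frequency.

2.2 MHz

fs/2 = 5.78 MHz.
25.32 MHz mod fs = 2.2 MHz.
2.2 MHz ≤ fs/2 = 5.78 MHz, appears at 2.2 MHz.
36.88 MHz mod fs = 2.2 MHz.
2.2 MHz ≤ fs/2 = 5.78 MHz, appears at 2.2 MHz.
18.24 MHz mod fs = 6.68 MHz.
6.68 MHz > fs/2 = 5.78 MHz, folds to fs − 6.68 MHz = 4.88 MHz.
25.32 MHz and 36.88 MHz both map to 2.2 MHz.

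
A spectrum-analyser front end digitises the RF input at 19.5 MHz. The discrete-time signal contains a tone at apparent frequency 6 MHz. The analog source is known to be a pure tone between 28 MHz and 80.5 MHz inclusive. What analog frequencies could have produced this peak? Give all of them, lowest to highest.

33 MHz, 45 MHz, 52.5 MHz, 64.5 MHz, 72 MHz

Frequencies that alias to 6 MHz are k·fs ± 6 MHz for integer k ≥ 0.
k=0: 6 MHz.
k=1: 13.5 MHz, 25.5 MHz.
k=2: 33 MHz, 45 MHz.
k=3: 52.5 MHz, 64.5 MHz.
k=4: 72 MHz, 84 MHz.
k=5: 91.5 MHz, 103.5 MHz.
Within [28 MHz, 80.5 MHz]: 33 MHz, 45 MHz, 52.5 MHz, 64.5 MHz, 72 MHz.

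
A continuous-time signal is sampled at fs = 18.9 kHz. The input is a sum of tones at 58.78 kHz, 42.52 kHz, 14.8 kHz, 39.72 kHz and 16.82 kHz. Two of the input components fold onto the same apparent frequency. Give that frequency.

fs/2 = 9.45 kHz.
58.78 kHz mod fs = 2.08 kHz.
2.08 kHz ≤ fs/2 = 9.45 kHz, appears at 2.08 kHz.
42.52 kHz mod fs = 4.72 kHz.
4.72 kHz ≤ fs/2 = 9.45 kHz, appears at 4.72 kHz.
14.8 kHz > fs/2 = 9.45 kHz, folds to fs − 14.8 kHz = 4.1 kHz.
39.72 kHz mod fs = 1.92 kHz.
1.92 kHz ≤ fs/2 = 9.45 kHz, appears at 1.92 kHz.
16.82 kHz > fs/2 = 9.45 kHz, folds to fs − 16.82 kHz = 2.08 kHz.
16.82 kHz and 58.78 kHz both map to 2.08 kHz.

2.08 kHz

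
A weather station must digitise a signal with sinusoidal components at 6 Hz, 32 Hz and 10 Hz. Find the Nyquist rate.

Highest-frequency component: 32 Hz.
Nyquist rate = 2 × 32 Hz = 64 Hz.

64 Hz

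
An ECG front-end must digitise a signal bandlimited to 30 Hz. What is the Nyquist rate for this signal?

60 Hz

Nyquist rate = 2 × 30 Hz = 60 Hz.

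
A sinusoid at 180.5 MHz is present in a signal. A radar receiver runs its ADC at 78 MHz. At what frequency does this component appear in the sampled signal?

24.5 MHz

180.5 MHz mod fs = 24.5 MHz.
24.5 MHz ≤ fs/2 = 39 MHz, appears at 24.5 MHz.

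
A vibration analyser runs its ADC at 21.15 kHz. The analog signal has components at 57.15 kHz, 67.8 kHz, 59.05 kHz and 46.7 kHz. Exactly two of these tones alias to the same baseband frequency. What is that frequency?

fs/2 = 10.575 kHz.
57.15 kHz mod fs = 14.85 kHz.
14.85 kHz > fs/2 = 10.575 kHz, folds to fs − 14.85 kHz = 6.3 kHz.
67.8 kHz mod fs = 4.35 kHz.
4.35 kHz ≤ fs/2 = 10.575 kHz, appears at 4.35 kHz.
59.05 kHz mod fs = 16.75 kHz.
16.75 kHz > fs/2 = 10.575 kHz, folds to fs − 16.75 kHz = 4.4 kHz.
46.7 kHz mod fs = 4.4 kHz.
4.4 kHz ≤ fs/2 = 10.575 kHz, appears at 4.4 kHz.
46.7 kHz and 59.05 kHz both map to 4.4 kHz.

4.4 kHz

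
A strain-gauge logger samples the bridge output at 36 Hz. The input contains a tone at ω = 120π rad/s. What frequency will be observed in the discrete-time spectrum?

ω = 120π rad/s → f = ω/(2π) = 60 Hz.
60 Hz mod fs = 24 Hz.
24 Hz > fs/2 = 18 Hz, folds to fs − 24 Hz = 12 Hz.

12 Hz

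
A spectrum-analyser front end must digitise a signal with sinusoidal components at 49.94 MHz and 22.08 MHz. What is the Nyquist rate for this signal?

99.88 MHz

Highest-frequency component: 49.94 MHz.
Nyquist rate = 2 × 49.94 MHz = 99.88 MHz.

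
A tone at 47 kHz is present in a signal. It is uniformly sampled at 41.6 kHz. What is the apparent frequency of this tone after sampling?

5.4 kHz

47 kHz mod fs = 5.4 kHz.
5.4 kHz ≤ fs/2 = 20.8 kHz, appears at 5.4 kHz.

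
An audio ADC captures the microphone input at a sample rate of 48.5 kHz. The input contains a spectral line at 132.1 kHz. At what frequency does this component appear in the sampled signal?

13.4 kHz

132.1 kHz mod fs = 35.1 kHz.
35.1 kHz > fs/2 = 24.25 kHz, folds to fs − 35.1 kHz = 13.4 kHz.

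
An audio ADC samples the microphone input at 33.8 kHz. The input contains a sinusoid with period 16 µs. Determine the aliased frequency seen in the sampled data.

5.1 kHz

T = 16 µs → f = 1/T = 62.5 kHz.
62.5 kHz mod fs = 28.7 kHz.
28.7 kHz > fs/2 = 16.9 kHz, folds to fs − 28.7 kHz = 5.1 kHz.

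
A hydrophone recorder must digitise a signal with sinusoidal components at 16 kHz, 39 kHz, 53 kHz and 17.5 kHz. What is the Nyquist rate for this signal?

106 kHz

Highest-frequency component: 53 kHz.
Nyquist rate = 2 × 53 kHz = 106 kHz.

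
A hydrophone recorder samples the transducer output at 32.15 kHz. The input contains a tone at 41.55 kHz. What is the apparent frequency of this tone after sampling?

41.55 kHz mod fs = 9.4 kHz.
9.4 kHz ≤ fs/2 = 16.075 kHz, appears at 9.4 kHz.

9.4 kHz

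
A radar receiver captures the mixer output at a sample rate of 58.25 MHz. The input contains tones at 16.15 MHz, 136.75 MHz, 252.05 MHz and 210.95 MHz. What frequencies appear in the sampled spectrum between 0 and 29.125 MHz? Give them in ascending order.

16.15 MHz, 19.05 MHz, 20.25 MHz, 22.05 MHz

fs/2 = 29.125 MHz.
16.15 MHz ≤ fs/2 = 29.125 MHz, passes unchanged.
136.75 MHz mod fs = 20.25 MHz.
20.25 MHz ≤ fs/2 = 29.125 MHz, appears at 20.25 MHz.
252.05 MHz mod fs = 19.05 MHz.
19.05 MHz ≤ fs/2 = 29.125 MHz, appears at 19.05 MHz.
210.95 MHz mod fs = 36.2 MHz.
36.2 MHz > fs/2 = 29.125 MHz, folds to fs − 36.2 MHz = 22.05 MHz.
Distinct values: {16.15 MHz, 19.05 MHz, 20.25 MHz, 22.05 MHz}.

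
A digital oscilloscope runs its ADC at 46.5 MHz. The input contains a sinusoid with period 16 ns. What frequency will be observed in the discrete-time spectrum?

T = 16 ns → f = 1/T = 62.5 MHz.
62.5 MHz mod fs = 16 MHz.
16 MHz ≤ fs/2 = 23.25 MHz, appears at 16 MHz.

16 MHz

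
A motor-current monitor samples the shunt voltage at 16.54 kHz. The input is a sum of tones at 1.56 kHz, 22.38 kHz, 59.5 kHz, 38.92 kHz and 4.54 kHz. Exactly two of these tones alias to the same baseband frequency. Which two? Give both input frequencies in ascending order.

22.38 kHz, 38.92 kHz

fs/2 = 8.27 kHz.
1.56 kHz ≤ fs/2 = 8.27 kHz, passes unchanged.
22.38 kHz mod fs = 5.84 kHz.
5.84 kHz ≤ fs/2 = 8.27 kHz, appears at 5.84 kHz.
59.5 kHz mod fs = 9.88 kHz.
9.88 kHz > fs/2 = 8.27 kHz, folds to fs − 9.88 kHz = 6.66 kHz.
38.92 kHz mod fs = 5.84 kHz.
5.84 kHz ≤ fs/2 = 8.27 kHz, appears at 5.84 kHz.
4.54 kHz ≤ fs/2 = 8.27 kHz, passes unchanged.
22.38 kHz and 38.92 kHz both map to 5.84 kHz.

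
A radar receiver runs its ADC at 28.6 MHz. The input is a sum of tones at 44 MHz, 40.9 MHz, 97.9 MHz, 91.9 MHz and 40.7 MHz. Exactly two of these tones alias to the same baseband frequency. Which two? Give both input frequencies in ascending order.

fs/2 = 14.3 MHz.
44 MHz mod fs = 15.4 MHz.
15.4 MHz > fs/2 = 14.3 MHz, folds to fs − 15.4 MHz = 13.2 MHz.
40.9 MHz mod fs = 12.3 MHz.
12.3 MHz ≤ fs/2 = 14.3 MHz, appears at 12.3 MHz.
97.9 MHz mod fs = 12.1 MHz.
12.1 MHz ≤ fs/2 = 14.3 MHz, appears at 12.1 MHz.
91.9 MHz mod fs = 6.1 MHz.
6.1 MHz ≤ fs/2 = 14.3 MHz, appears at 6.1 MHz.
40.7 MHz mod fs = 12.1 MHz.
12.1 MHz ≤ fs/2 = 14.3 MHz, appears at 12.1 MHz.
40.7 MHz and 97.9 MHz both map to 12.1 MHz.

40.7 MHz, 97.9 MHz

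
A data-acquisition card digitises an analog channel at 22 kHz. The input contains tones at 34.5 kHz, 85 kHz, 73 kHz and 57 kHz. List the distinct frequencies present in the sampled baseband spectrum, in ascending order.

3 kHz, 7 kHz, 9 kHz, 9.5 kHz

fs/2 = 11 kHz.
34.5 kHz mod fs = 12.5 kHz.
12.5 kHz > fs/2 = 11 kHz, folds to fs − 12.5 kHz = 9.5 kHz.
85 kHz mod fs = 19 kHz.
19 kHz > fs/2 = 11 kHz, folds to fs − 19 kHz = 3 kHz.
73 kHz mod fs = 7 kHz.
7 kHz ≤ fs/2 = 11 kHz, appears at 7 kHz.
57 kHz mod fs = 13 kHz.
13 kHz > fs/2 = 11 kHz, folds to fs − 13 kHz = 9 kHz.
Distinct values: {3 kHz, 7 kHz, 9 kHz, 9.5 kHz}.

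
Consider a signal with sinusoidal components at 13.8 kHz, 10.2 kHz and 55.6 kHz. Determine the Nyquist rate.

Highest-frequency component: 55.6 kHz.
Nyquist rate = 2 × 55.6 kHz = 111.2 kHz.

111.2 kHz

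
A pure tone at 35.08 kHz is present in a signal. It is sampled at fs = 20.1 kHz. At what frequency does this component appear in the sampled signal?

5.12 kHz

35.08 kHz mod fs = 14.98 kHz.
14.98 kHz > fs/2 = 10.05 kHz, folds to fs − 14.98 kHz = 5.12 kHz.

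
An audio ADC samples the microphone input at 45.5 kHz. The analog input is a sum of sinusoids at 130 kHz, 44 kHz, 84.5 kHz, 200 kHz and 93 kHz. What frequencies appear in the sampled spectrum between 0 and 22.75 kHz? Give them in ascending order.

1.5 kHz, 2 kHz, 6.5 kHz, 18 kHz

fs/2 = 22.75 kHz.
130 kHz mod fs = 39 kHz.
39 kHz > fs/2 = 22.75 kHz, folds to fs − 39 kHz = 6.5 kHz.
44 kHz > fs/2 = 22.75 kHz, folds to fs − 44 kHz = 1.5 kHz.
84.5 kHz mod fs = 39 kHz.
39 kHz > fs/2 = 22.75 kHz, folds to fs − 39 kHz = 6.5 kHz.
200 kHz mod fs = 18 kHz.
18 kHz ≤ fs/2 = 22.75 kHz, appears at 18 kHz.
93 kHz mod fs = 2 kHz.
2 kHz ≤ fs/2 = 22.75 kHz, appears at 2 kHz.
Distinct values: {1.5 kHz, 2 kHz, 6.5 kHz, 18 kHz}.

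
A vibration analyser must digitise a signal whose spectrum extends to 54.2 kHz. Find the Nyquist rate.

108.4 kHz

Nyquist rate = 2 × 54.2 kHz = 108.4 kHz.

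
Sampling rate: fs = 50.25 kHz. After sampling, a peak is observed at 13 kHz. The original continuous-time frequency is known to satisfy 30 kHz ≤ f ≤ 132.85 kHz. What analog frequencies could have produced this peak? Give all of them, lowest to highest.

37.25 kHz, 63.25 kHz, 87.5 kHz, 113.5 kHz

Frequencies that alias to 13 kHz are k·fs ± 13 kHz for integer k ≥ 0.
k=0: 13 kHz.
k=1: 37.25 kHz, 63.25 kHz.
k=2: 87.5 kHz, 113.5 kHz.
k=3: 137.75 kHz, 163.75 kHz.
Within [30 kHz, 132.85 kHz]: 37.25 kHz, 63.25 kHz, 87.5 kHz, 113.5 kHz.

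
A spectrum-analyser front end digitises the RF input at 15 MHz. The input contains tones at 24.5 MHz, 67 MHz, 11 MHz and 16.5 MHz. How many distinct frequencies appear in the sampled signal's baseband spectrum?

4

fs/2 = 7.5 MHz.
24.5 MHz mod fs = 9.5 MHz.
9.5 MHz > fs/2 = 7.5 MHz, folds to fs − 9.5 MHz = 5.5 MHz.
67 MHz mod fs = 7 MHz.
7 MHz ≤ fs/2 = 7.5 MHz, appears at 7 MHz.
11 MHz > fs/2 = 7.5 MHz, folds to fs − 11 MHz = 4 MHz.
16.5 MHz mod fs = 1.5 MHz.
1.5 MHz ≤ fs/2 = 7.5 MHz, appears at 1.5 MHz.
Distinct values: {1.5 MHz, 4 MHz, 5.5 MHz, 7 MHz} → 4.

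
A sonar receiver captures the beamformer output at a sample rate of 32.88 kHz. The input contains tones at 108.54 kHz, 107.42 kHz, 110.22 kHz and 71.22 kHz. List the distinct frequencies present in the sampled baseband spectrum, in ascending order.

fs/2 = 16.44 kHz.
108.54 kHz mod fs = 9.9 kHz.
9.9 kHz ≤ fs/2 = 16.44 kHz, appears at 9.9 kHz.
107.42 kHz mod fs = 8.78 kHz.
8.78 kHz ≤ fs/2 = 16.44 kHz, appears at 8.78 kHz.
110.22 kHz mod fs = 11.58 kHz.
11.58 kHz ≤ fs/2 = 16.44 kHz, appears at 11.58 kHz.
71.22 kHz mod fs = 5.46 kHz.
5.46 kHz ≤ fs/2 = 16.44 kHz, appears at 5.46 kHz.
Distinct values: {5.46 kHz, 8.78 kHz, 9.9 kHz, 11.58 kHz}.

5.46 kHz, 8.78 kHz, 9.9 kHz, 11.58 kHz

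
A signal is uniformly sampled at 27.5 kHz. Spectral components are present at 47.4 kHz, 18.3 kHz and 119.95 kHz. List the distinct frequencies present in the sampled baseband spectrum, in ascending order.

7.6 kHz, 9.2 kHz, 9.95 kHz

fs/2 = 13.75 kHz.
47.4 kHz mod fs = 19.9 kHz.
19.9 kHz > fs/2 = 13.75 kHz, folds to fs − 19.9 kHz = 7.6 kHz.
18.3 kHz > fs/2 = 13.75 kHz, folds to fs − 18.3 kHz = 9.2 kHz.
119.95 kHz mod fs = 9.95 kHz.
9.95 kHz ≤ fs/2 = 13.75 kHz, appears at 9.95 kHz.
Distinct values: {7.6 kHz, 9.2 kHz, 9.95 kHz}.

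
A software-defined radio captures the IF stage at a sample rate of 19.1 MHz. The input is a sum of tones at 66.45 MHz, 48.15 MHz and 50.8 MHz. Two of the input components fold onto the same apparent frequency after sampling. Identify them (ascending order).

fs/2 = 9.55 MHz.
66.45 MHz mod fs = 9.15 MHz.
9.15 MHz ≤ fs/2 = 9.55 MHz, appears at 9.15 MHz.
48.15 MHz mod fs = 9.95 MHz.
9.95 MHz > fs/2 = 9.55 MHz, folds to fs − 9.95 MHz = 9.15 MHz.
50.8 MHz mod fs = 12.6 MHz.
12.6 MHz > fs/2 = 9.55 MHz, folds to fs − 12.6 MHz = 6.5 MHz.
48.15 MHz and 66.45 MHz both map to 9.15 MHz.

48.15 MHz, 66.45 MHz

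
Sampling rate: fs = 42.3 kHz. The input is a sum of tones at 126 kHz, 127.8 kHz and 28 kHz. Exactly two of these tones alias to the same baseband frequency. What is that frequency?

0.9 kHz

fs/2 = 21.15 kHz.
126 kHz mod fs = 41.4 kHz.
41.4 kHz > fs/2 = 21.15 kHz, folds to fs − 41.4 kHz = 0.9 kHz.
127.8 kHz mod fs = 0.9 kHz.
0.9 kHz ≤ fs/2 = 21.15 kHz, appears at 0.9 kHz.
28 kHz > fs/2 = 21.15 kHz, folds to fs − 28 kHz = 14.3 kHz.
126 kHz and 127.8 kHz both map to 0.9 kHz.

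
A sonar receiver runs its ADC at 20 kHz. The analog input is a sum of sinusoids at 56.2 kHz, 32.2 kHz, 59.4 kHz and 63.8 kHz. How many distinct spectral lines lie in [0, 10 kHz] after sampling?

3

fs/2 = 10 kHz.
56.2 kHz mod fs = 16.2 kHz.
16.2 kHz > fs/2 = 10 kHz, folds to fs − 16.2 kHz = 3.8 kHz.
32.2 kHz mod fs = 12.2 kHz.
12.2 kHz > fs/2 = 10 kHz, folds to fs − 12.2 kHz = 7.8 kHz.
59.4 kHz mod fs = 19.4 kHz.
19.4 kHz > fs/2 = 10 kHz, folds to fs − 19.4 kHz = 0.6 kHz.
63.8 kHz mod fs = 3.8 kHz.
3.8 kHz ≤ fs/2 = 10 kHz, appears at 3.8 kHz.
Distinct values: {0.6 kHz, 3.8 kHz, 7.8 kHz} → 3.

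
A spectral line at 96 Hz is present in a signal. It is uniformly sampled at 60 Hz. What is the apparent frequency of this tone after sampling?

96 Hz mod fs = 36 Hz.
36 Hz > fs/2 = 30 Hz, folds to fs − 36 Hz = 24 Hz.

24 Hz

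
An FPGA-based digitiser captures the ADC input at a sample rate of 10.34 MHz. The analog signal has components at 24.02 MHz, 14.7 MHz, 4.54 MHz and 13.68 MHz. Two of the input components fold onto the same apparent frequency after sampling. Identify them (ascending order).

13.68 MHz, 24.02 MHz

fs/2 = 5.17 MHz.
24.02 MHz mod fs = 3.34 MHz.
3.34 MHz ≤ fs/2 = 5.17 MHz, appears at 3.34 MHz.
14.7 MHz mod fs = 4.36 MHz.
4.36 MHz ≤ fs/2 = 5.17 MHz, appears at 4.36 MHz.
4.54 MHz ≤ fs/2 = 5.17 MHz, passes unchanged.
13.68 MHz mod fs = 3.34 MHz.
3.34 MHz ≤ fs/2 = 5.17 MHz, appears at 3.34 MHz.
13.68 MHz and 24.02 MHz both map to 3.34 MHz.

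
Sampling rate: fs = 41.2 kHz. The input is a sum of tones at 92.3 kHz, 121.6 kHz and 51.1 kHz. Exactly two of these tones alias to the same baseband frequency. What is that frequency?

9.9 kHz

fs/2 = 20.6 kHz.
92.3 kHz mod fs = 9.9 kHz.
9.9 kHz ≤ fs/2 = 20.6 kHz, appears at 9.9 kHz.
121.6 kHz mod fs = 39.2 kHz.
39.2 kHz > fs/2 = 20.6 kHz, folds to fs − 39.2 kHz = 2 kHz.
51.1 kHz mod fs = 9.9 kHz.
9.9 kHz ≤ fs/2 = 20.6 kHz, appears at 9.9 kHz.
51.1 kHz and 92.3 kHz both map to 9.9 kHz.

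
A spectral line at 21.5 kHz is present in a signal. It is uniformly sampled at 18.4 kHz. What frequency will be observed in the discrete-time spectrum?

3.1 kHz

21.5 kHz mod fs = 3.1 kHz.
3.1 kHz ≤ fs/2 = 9.2 kHz, appears at 3.1 kHz.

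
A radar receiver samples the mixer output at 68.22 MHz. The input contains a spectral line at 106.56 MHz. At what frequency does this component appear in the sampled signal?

29.88 MHz

106.56 MHz mod fs = 38.34 MHz.
38.34 MHz > fs/2 = 34.11 MHz, folds to fs − 38.34 MHz = 29.88 MHz.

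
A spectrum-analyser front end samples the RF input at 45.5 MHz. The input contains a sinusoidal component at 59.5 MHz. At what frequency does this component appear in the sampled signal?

14 MHz

59.5 MHz mod fs = 14 MHz.
14 MHz ≤ fs/2 = 22.75 MHz, appears at 14 MHz.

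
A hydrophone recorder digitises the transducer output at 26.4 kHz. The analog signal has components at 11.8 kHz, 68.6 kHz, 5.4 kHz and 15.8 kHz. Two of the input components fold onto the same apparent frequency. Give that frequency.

10.6 kHz

fs/2 = 13.2 kHz.
11.8 kHz ≤ fs/2 = 13.2 kHz, passes unchanged.
68.6 kHz mod fs = 15.8 kHz.
15.8 kHz > fs/2 = 13.2 kHz, folds to fs − 15.8 kHz = 10.6 kHz.
5.4 kHz ≤ fs/2 = 13.2 kHz, passes unchanged.
15.8 kHz > fs/2 = 13.2 kHz, folds to fs − 15.8 kHz = 10.6 kHz.
15.8 kHz and 68.6 kHz both map to 10.6 kHz.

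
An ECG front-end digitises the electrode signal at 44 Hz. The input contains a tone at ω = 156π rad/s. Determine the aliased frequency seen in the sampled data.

10 Hz

ω = 156π rad/s → f = ω/(2π) = 78 Hz.
78 Hz mod fs = 34 Hz.
34 Hz > fs/2 = 22 Hz, folds to fs − 34 Hz = 10 Hz.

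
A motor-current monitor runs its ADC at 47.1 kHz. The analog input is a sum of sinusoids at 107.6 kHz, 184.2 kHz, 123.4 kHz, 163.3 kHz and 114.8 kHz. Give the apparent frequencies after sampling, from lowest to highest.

4.2 kHz, 13.4 kHz, 17.9 kHz, 20.6 kHz, 22 kHz

fs/2 = 23.55 kHz.
107.6 kHz mod fs = 13.4 kHz.
13.4 kHz ≤ fs/2 = 23.55 kHz, appears at 13.4 kHz.
184.2 kHz mod fs = 42.9 kHz.
42.9 kHz > fs/2 = 23.55 kHz, folds to fs − 42.9 kHz = 4.2 kHz.
123.4 kHz mod fs = 29.2 kHz.
29.2 kHz > fs/2 = 23.55 kHz, folds to fs − 29.2 kHz = 17.9 kHz.
163.3 kHz mod fs = 22 kHz.
22 kHz ≤ fs/2 = 23.55 kHz, appears at 22 kHz.
114.8 kHz mod fs = 20.6 kHz.
20.6 kHz ≤ fs/2 = 23.55 kHz, appears at 20.6 kHz.
Distinct values: {4.2 kHz, 13.4 kHz, 17.9 kHz, 20.6 kHz, 22 kHz}.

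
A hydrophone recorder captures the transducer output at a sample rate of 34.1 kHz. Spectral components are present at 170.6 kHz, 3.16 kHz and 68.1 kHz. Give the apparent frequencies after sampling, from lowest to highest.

fs/2 = 17.05 kHz.
170.6 kHz mod fs = 0.1 kHz.
0.1 kHz ≤ fs/2 = 17.05 kHz, appears at 0.1 kHz.
3.16 kHz ≤ fs/2 = 17.05 kHz, passes unchanged.
68.1 kHz mod fs = 34 kHz.
34 kHz > fs/2 = 17.05 kHz, folds to fs − 34 kHz = 0.1 kHz.
Distinct values: {0.1 kHz, 3.16 kHz}.

0.1 kHz, 3.16 kHz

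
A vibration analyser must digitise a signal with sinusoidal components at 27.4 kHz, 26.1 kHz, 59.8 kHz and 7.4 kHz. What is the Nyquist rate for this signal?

Highest-frequency component: 59.8 kHz.
Nyquist rate = 2 × 59.8 kHz = 119.6 kHz.

119.6 kHz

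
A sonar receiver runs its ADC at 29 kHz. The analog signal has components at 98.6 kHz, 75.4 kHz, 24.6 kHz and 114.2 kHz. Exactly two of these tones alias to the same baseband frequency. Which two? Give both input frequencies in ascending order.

75.4 kHz, 98.6 kHz

fs/2 = 14.5 kHz.
98.6 kHz mod fs = 11.6 kHz.
11.6 kHz ≤ fs/2 = 14.5 kHz, appears at 11.6 kHz.
75.4 kHz mod fs = 17.4 kHz.
17.4 kHz > fs/2 = 14.5 kHz, folds to fs − 17.4 kHz = 11.6 kHz.
24.6 kHz > fs/2 = 14.5 kHz, folds to fs − 24.6 kHz = 4.4 kHz.
114.2 kHz mod fs = 27.2 kHz.
27.2 kHz > fs/2 = 14.5 kHz, folds to fs − 27.2 kHz = 1.8 kHz.
75.4 kHz and 98.6 kHz both map to 11.6 kHz.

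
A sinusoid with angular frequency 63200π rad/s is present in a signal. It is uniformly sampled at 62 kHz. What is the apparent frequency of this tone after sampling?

ω = 63200π rad/s → f = ω/(2π) = 31600 Hz = 31.6 kHz.
31.6 kHz > fs/2 = 31 kHz, folds to fs − 31.6 kHz = 30.4 kHz.

30.4 kHz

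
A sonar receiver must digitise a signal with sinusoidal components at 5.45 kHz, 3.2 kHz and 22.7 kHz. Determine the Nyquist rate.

Highest-frequency component: 22.7 kHz.
Nyquist rate = 2 × 22.7 kHz = 45.4 kHz.

45.4 kHz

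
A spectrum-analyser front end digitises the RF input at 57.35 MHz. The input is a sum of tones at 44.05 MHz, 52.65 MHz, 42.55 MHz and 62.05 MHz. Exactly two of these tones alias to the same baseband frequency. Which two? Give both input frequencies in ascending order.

fs/2 = 28.675 MHz.
44.05 MHz > fs/2 = 28.675 MHz, folds to fs − 44.05 MHz = 13.3 MHz.
52.65 MHz > fs/2 = 28.675 MHz, folds to fs − 52.65 MHz = 4.7 MHz.
42.55 MHz > fs/2 = 28.675 MHz, folds to fs − 42.55 MHz = 14.8 MHz.
62.05 MHz mod fs = 4.7 MHz.
4.7 MHz ≤ fs/2 = 28.675 MHz, appears at 4.7 MHz.
52.65 MHz and 62.05 MHz both map to 4.7 MHz.

52.65 MHz, 62.05 MHz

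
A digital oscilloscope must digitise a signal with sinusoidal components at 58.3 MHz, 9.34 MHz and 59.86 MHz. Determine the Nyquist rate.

Highest-frequency component: 59.86 MHz.
Nyquist rate = 2 × 59.86 MHz = 119.72 MHz.

119.72 MHz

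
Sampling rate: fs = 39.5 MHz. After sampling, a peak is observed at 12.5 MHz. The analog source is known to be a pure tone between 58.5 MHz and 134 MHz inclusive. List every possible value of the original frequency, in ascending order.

Frequencies that alias to 12.5 MHz are k·fs ± 12.5 MHz for integer k ≥ 0.
k=0: 12.5 MHz.
k=1: 27 MHz, 52 MHz.
k=2: 66.5 MHz, 91.5 MHz.
k=3: 106 MHz, 131 MHz.
k=4: 145.5 MHz, 170.5 MHz.
Within [58.5 MHz, 134 MHz]: 66.5 MHz, 91.5 MHz, 106 MHz, 131 MHz.

66.5 MHz, 91.5 MHz, 106 MHz, 131 MHz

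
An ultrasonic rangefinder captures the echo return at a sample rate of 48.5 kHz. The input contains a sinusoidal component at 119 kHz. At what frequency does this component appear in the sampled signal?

22 kHz

119 kHz mod fs = 22 kHz.
22 kHz ≤ fs/2 = 24.25 kHz, appears at 22 kHz.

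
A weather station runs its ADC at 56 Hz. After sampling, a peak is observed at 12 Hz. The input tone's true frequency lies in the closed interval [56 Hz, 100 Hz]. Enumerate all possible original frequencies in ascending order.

68 Hz, 100 Hz

Frequencies that alias to 12 Hz are k·fs ± 12 Hz for integer k ≥ 0.
k=0: 12 Hz.
k=1: 44 Hz, 68 Hz.
k=2: 100 Hz, 124 Hz.
k=3: 156 Hz, 180 Hz.
Within [56 Hz, 100 Hz]: 68 Hz, 100 Hz.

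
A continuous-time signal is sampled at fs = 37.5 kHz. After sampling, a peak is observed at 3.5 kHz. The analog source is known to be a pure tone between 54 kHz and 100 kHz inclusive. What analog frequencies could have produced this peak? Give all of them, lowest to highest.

Frequencies that alias to 3.5 kHz are k·fs ± 3.5 kHz for integer k ≥ 0.
k=0: 3.5 kHz.
k=1: 34 kHz, 41 kHz.
k=2: 71.5 kHz, 78.5 kHz.
k=3: 109 kHz, 116 kHz.
Within [54 kHz, 100 kHz]: 71.5 kHz, 78.5 kHz.

71.5 kHz, 78.5 kHz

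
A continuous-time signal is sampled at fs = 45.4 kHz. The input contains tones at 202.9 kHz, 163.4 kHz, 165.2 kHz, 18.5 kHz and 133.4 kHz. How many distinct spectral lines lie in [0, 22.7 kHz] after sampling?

5

fs/2 = 22.7 kHz.
202.9 kHz mod fs = 21.3 kHz.
21.3 kHz ≤ fs/2 = 22.7 kHz, appears at 21.3 kHz.
163.4 kHz mod fs = 27.2 kHz.
27.2 kHz > fs/2 = 22.7 kHz, folds to fs − 27.2 kHz = 18.2 kHz.
165.2 kHz mod fs = 29 kHz.
29 kHz > fs/2 = 22.7 kHz, folds to fs − 29 kHz = 16.4 kHz.
18.5 kHz ≤ fs/2 = 22.7 kHz, passes unchanged.
133.4 kHz mod fs = 42.6 kHz.
42.6 kHz > fs/2 = 22.7 kHz, folds to fs − 42.6 kHz = 2.8 kHz.
Distinct values: {2.8 kHz, 16.4 kHz, 18.2 kHz, 18.5 kHz, 21.3 kHz} → 5.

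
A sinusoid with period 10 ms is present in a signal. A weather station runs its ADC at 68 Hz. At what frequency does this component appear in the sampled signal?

32 Hz

T = 10 ms → f = 1/T = 100 Hz.
100 Hz mod fs = 32 Hz.
32 Hz ≤ fs/2 = 34 Hz, appears at 32 Hz.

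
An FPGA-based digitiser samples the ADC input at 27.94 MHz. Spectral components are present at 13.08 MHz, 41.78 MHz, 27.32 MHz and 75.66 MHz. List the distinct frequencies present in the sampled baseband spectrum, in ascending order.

fs/2 = 13.97 MHz.
13.08 MHz ≤ fs/2 = 13.97 MHz, passes unchanged.
41.78 MHz mod fs = 13.84 MHz.
13.84 MHz ≤ fs/2 = 13.97 MHz, appears at 13.84 MHz.
27.32 MHz > fs/2 = 13.97 MHz, folds to fs − 27.32 MHz = 0.62 MHz.
75.66 MHz mod fs = 19.78 MHz.
19.78 MHz > fs/2 = 13.97 MHz, folds to fs − 19.78 MHz = 8.16 MHz.
Distinct values: {0.62 MHz, 8.16 MHz, 13.08 MHz, 13.84 MHz}.

0.62 MHz, 8.16 MHz, 13.08 MHz, 13.84 MHz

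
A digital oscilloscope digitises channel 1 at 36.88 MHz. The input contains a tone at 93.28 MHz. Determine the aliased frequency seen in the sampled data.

17.36 MHz

93.28 MHz mod fs = 19.52 MHz.
19.52 MHz > fs/2 = 18.44 MHz, folds to fs − 19.52 MHz = 17.36 MHz.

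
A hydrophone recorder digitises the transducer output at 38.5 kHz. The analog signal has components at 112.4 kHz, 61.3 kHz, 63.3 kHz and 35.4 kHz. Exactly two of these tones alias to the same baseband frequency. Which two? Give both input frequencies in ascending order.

35.4 kHz, 112.4 kHz

fs/2 = 19.25 kHz.
112.4 kHz mod fs = 35.4 kHz.
35.4 kHz > fs/2 = 19.25 kHz, folds to fs − 35.4 kHz = 3.1 kHz.
61.3 kHz mod fs = 22.8 kHz.
22.8 kHz > fs/2 = 19.25 kHz, folds to fs − 22.8 kHz = 15.7 kHz.
63.3 kHz mod fs = 24.8 kHz.
24.8 kHz > fs/2 = 19.25 kHz, folds to fs − 24.8 kHz = 13.7 kHz.
35.4 kHz > fs/2 = 19.25 kHz, folds to fs − 35.4 kHz = 3.1 kHz.
35.4 kHz and 112.4 kHz both map to 3.1 kHz.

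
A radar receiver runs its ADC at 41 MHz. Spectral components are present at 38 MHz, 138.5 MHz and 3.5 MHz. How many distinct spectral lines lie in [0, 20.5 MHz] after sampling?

3

fs/2 = 20.5 MHz.
38 MHz > fs/2 = 20.5 MHz, folds to fs − 38 MHz = 3 MHz.
138.5 MHz mod fs = 15.5 MHz.
15.5 MHz ≤ fs/2 = 20.5 MHz, appears at 15.5 MHz.
3.5 MHz ≤ fs/2 = 20.5 MHz, passes unchanged.
Distinct values: {3 MHz, 3.5 MHz, 15.5 MHz} → 3.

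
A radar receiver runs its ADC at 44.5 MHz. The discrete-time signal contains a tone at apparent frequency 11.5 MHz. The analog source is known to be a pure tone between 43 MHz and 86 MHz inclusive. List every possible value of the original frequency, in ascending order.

56 MHz, 77.5 MHz

Frequencies that alias to 11.5 MHz are k·fs ± 11.5 MHz for integer k ≥ 0.
k=0: 11.5 MHz.
k=1: 33 MHz, 56 MHz.
k=2: 77.5 MHz, 100.5 MHz.
k=3: 122 MHz, 145 MHz.
Within [43 MHz, 86 MHz]: 56 MHz, 77.5 MHz.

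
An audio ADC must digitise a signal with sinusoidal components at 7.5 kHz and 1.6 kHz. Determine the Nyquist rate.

Highest-frequency component: 7.5 kHz.
Nyquist rate = 2 × 7.5 kHz = 15 kHz.

15 kHz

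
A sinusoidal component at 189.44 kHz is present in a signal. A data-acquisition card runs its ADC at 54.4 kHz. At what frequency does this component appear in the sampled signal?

189.44 kHz mod fs = 26.24 kHz.
26.24 kHz ≤ fs/2 = 27.2 kHz, appears at 26.24 kHz.

26.24 kHz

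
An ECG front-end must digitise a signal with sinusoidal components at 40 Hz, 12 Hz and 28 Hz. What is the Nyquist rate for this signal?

80 Hz

Highest-frequency component: 40 Hz.
Nyquist rate = 2 × 40 Hz = 80 Hz.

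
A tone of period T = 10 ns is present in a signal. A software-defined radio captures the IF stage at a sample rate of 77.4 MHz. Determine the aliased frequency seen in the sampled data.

T = 10 ns → f = 1/T = 100 MHz.
100 MHz mod fs = 22.6 MHz.
22.6 MHz ≤ fs/2 = 38.7 MHz, appears at 22.6 MHz.

22.6 MHz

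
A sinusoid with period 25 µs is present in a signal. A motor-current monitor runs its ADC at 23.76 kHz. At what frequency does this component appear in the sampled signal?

T = 25 µs → f = 1/T = 40 kHz.
40 kHz mod fs = 16.24 kHz.
16.24 kHz > fs/2 = 11.88 kHz, folds to fs − 16.24 kHz = 7.52 kHz.

7.52 kHz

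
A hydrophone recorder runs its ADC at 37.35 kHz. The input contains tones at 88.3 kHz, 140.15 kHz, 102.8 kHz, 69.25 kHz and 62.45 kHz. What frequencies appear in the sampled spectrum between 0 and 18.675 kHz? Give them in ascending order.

fs/2 = 18.675 kHz.
88.3 kHz mod fs = 13.6 kHz.
13.6 kHz ≤ fs/2 = 18.675 kHz, appears at 13.6 kHz.
140.15 kHz mod fs = 28.1 kHz.
28.1 kHz > fs/2 = 18.675 kHz, folds to fs − 28.1 kHz = 9.25 kHz.
102.8 kHz mod fs = 28.1 kHz.
28.1 kHz > fs/2 = 18.675 kHz, folds to fs − 28.1 kHz = 9.25 kHz.
69.25 kHz mod fs = 31.9 kHz.
31.9 kHz > fs/2 = 18.675 kHz, folds to fs − 31.9 kHz = 5.45 kHz.
62.45 kHz mod fs = 25.1 kHz.
25.1 kHz > fs/2 = 18.675 kHz, folds to fs − 25.1 kHz = 12.25 kHz.
Distinct values: {5.45 kHz, 9.25 kHz, 12.25 kHz, 13.6 kHz}.

5.45 kHz, 9.25 kHz, 12.25 kHz, 13.6 kHz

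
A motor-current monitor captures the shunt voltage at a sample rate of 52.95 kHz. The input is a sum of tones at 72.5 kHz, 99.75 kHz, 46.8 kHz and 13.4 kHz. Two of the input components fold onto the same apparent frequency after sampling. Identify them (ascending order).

fs/2 = 26.475 kHz.
72.5 kHz mod fs = 19.55 kHz.
19.55 kHz ≤ fs/2 = 26.475 kHz, appears at 19.55 kHz.
99.75 kHz mod fs = 46.8 kHz.
46.8 kHz > fs/2 = 26.475 kHz, folds to fs − 46.8 kHz = 6.15 kHz.
46.8 kHz > fs/2 = 26.475 kHz, folds to fs − 46.8 kHz = 6.15 kHz.
13.4 kHz ≤ fs/2 = 26.475 kHz, passes unchanged.
46.8 kHz and 99.75 kHz both map to 6.15 kHz.

46.8 kHz, 99.75 kHz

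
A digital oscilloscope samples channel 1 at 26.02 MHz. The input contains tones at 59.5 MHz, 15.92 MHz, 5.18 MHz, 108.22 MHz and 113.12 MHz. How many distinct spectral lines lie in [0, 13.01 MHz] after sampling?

fs/2 = 13.01 MHz.
59.5 MHz mod fs = 7.46 MHz.
7.46 MHz ≤ fs/2 = 13.01 MHz, appears at 7.46 MHz.
15.92 MHz > fs/2 = 13.01 MHz, folds to fs − 15.92 MHz = 10.1 MHz.
5.18 MHz ≤ fs/2 = 13.01 MHz, passes unchanged.
108.22 MHz mod fs = 4.14 MHz.
4.14 MHz ≤ fs/2 = 13.01 MHz, appears at 4.14 MHz.
113.12 MHz mod fs = 9.04 MHz.
9.04 MHz ≤ fs/2 = 13.01 MHz, appears at 9.04 MHz.
Distinct values: {4.14 MHz, 5.18 MHz, 7.46 MHz, 9.04 MHz, 10.1 MHz} → 5.

5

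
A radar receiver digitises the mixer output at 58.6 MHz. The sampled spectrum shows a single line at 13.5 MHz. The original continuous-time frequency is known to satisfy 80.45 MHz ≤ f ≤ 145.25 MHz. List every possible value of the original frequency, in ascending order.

103.7 MHz, 130.7 MHz

Frequencies that alias to 13.5 MHz are k·fs ± 13.5 MHz for integer k ≥ 0.
k=0: 13.5 MHz.
k=1: 45.1 MHz, 72.1 MHz.
k=2: 103.7 MHz, 130.7 MHz.
k=3: 162.3 MHz, 189.3 MHz.
Within [80.45 MHz, 145.25 MHz]: 103.7 MHz, 130.7 MHz.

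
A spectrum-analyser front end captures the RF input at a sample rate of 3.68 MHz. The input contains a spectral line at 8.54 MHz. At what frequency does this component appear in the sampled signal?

1.18 MHz

8.54 MHz mod fs = 1.18 MHz.
1.18 MHz ≤ fs/2 = 1.84 MHz, appears at 1.18 MHz.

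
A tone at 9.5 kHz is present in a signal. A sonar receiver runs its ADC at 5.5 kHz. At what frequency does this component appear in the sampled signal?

9.5 kHz mod fs = 4 kHz.
4 kHz > fs/2 = 2.75 kHz, folds to fs − 4 kHz = 1.5 kHz.

1.5 kHz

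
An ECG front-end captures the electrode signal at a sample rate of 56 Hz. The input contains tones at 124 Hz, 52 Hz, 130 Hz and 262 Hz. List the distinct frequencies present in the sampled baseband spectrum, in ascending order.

fs/2 = 28 Hz.
124 Hz mod fs = 12 Hz.
12 Hz ≤ fs/2 = 28 Hz, appears at 12 Hz.
52 Hz > fs/2 = 28 Hz, folds to fs − 52 Hz = 4 Hz.
130 Hz mod fs = 18 Hz.
18 Hz ≤ fs/2 = 28 Hz, appears at 18 Hz.
262 Hz mod fs = 38 Hz.
38 Hz > fs/2 = 28 Hz, folds to fs − 38 Hz = 18 Hz.
Distinct values: {4 Hz, 12 Hz, 18 Hz}.

4 Hz, 12 Hz, 18 Hz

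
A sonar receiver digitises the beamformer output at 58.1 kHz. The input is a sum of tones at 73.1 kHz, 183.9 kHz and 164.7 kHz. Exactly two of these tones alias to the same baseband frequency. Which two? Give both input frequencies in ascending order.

164.7 kHz, 183.9 kHz

fs/2 = 29.05 kHz.
73.1 kHz mod fs = 15 kHz.
15 kHz ≤ fs/2 = 29.05 kHz, appears at 15 kHz.
183.9 kHz mod fs = 9.6 kHz.
9.6 kHz ≤ fs/2 = 29.05 kHz, appears at 9.6 kHz.
164.7 kHz mod fs = 48.5 kHz.
48.5 kHz > fs/2 = 29.05 kHz, folds to fs − 48.5 kHz = 9.6 kHz.
164.7 kHz and 183.9 kHz both map to 9.6 kHz.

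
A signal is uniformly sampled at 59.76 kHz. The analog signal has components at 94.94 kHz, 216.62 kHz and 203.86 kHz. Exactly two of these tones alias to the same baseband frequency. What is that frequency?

fs/2 = 29.88 kHz.
94.94 kHz mod fs = 35.18 kHz.
35.18 kHz > fs/2 = 29.88 kHz, folds to fs − 35.18 kHz = 24.58 kHz.
216.62 kHz mod fs = 37.34 kHz.
37.34 kHz > fs/2 = 29.88 kHz, folds to fs − 37.34 kHz = 22.42 kHz.
203.86 kHz mod fs = 24.58 kHz.
24.58 kHz ≤ fs/2 = 29.88 kHz, appears at 24.58 kHz.
94.94 kHz and 203.86 kHz both map to 24.58 kHz.

24.58 kHz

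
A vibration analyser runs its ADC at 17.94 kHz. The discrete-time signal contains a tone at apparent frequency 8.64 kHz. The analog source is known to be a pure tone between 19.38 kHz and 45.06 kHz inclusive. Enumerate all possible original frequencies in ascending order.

Frequencies that alias to 8.64 kHz are k·fs ± 8.64 kHz for integer k ≥ 0.
k=0: 8.64 kHz.
k=1: 9.3 kHz, 26.58 kHz.
k=2: 27.24 kHz, 44.52 kHz.
k=3: 45.18 kHz, 62.46 kHz.
Within [19.38 kHz, 45.06 kHz]: 26.58 kHz, 27.24 kHz, 44.52 kHz.

26.58 kHz, 27.24 kHz, 44.52 kHz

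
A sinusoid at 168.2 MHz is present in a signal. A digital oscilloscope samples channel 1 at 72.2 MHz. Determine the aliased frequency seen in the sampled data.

168.2 MHz mod fs = 23.8 MHz.
23.8 MHz ≤ fs/2 = 36.1 MHz, appears at 23.8 MHz.

23.8 MHz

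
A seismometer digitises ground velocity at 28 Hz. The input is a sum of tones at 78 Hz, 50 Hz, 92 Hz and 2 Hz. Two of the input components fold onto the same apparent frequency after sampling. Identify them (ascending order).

fs/2 = 14 Hz.
78 Hz mod fs = 22 Hz.
22 Hz > fs/2 = 14 Hz, folds to fs − 22 Hz = 6 Hz.
50 Hz mod fs = 22 Hz.
22 Hz > fs/2 = 14 Hz, folds to fs − 22 Hz = 6 Hz.
92 Hz mod fs = 8 Hz.
8 Hz ≤ fs/2 = 14 Hz, appears at 8 Hz.
2 Hz ≤ fs/2 = 14 Hz, passes unchanged.
50 Hz and 78 Hz both map to 6 Hz.

50 Hz, 78 Hz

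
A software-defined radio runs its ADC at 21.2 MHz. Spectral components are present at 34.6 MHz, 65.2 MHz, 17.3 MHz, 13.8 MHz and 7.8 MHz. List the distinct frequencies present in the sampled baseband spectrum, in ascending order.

fs/2 = 10.6 MHz.
34.6 MHz mod fs = 13.4 MHz.
13.4 MHz > fs/2 = 10.6 MHz, folds to fs − 13.4 MHz = 7.8 MHz.
65.2 MHz mod fs = 1.6 MHz.
1.6 MHz ≤ fs/2 = 10.6 MHz, appears at 1.6 MHz.
17.3 MHz > fs/2 = 10.6 MHz, folds to fs − 17.3 MHz = 3.9 MHz.
13.8 MHz > fs/2 = 10.6 MHz, folds to fs − 13.8 MHz = 7.4 MHz.
7.8 MHz ≤ fs/2 = 10.6 MHz, passes unchanged.
Distinct values: {1.6 MHz, 3.9 MHz, 7.4 MHz, 7.8 MHz}.

1.6 MHz, 3.9 MHz, 7.4 MHz, 7.8 MHz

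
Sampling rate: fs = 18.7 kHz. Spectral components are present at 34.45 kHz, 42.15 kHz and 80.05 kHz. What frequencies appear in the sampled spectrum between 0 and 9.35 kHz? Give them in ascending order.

fs/2 = 9.35 kHz.
34.45 kHz mod fs = 15.75 kHz.
15.75 kHz > fs/2 = 9.35 kHz, folds to fs − 15.75 kHz = 2.95 kHz.
42.15 kHz mod fs = 4.75 kHz.
4.75 kHz ≤ fs/2 = 9.35 kHz, appears at 4.75 kHz.
80.05 kHz mod fs = 5.25 kHz.
5.25 kHz ≤ fs/2 = 9.35 kHz, appears at 5.25 kHz.
Distinct values: {2.95 kHz, 4.75 kHz, 5.25 kHz}.

2.95 kHz, 4.75 kHz, 5.25 kHz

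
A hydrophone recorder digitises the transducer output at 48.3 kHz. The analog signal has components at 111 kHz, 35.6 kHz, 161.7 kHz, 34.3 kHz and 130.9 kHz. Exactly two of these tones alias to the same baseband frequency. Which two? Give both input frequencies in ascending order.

fs/2 = 24.15 kHz.
111 kHz mod fs = 14.4 kHz.
14.4 kHz ≤ fs/2 = 24.15 kHz, appears at 14.4 kHz.
35.6 kHz > fs/2 = 24.15 kHz, folds to fs − 35.6 kHz = 12.7 kHz.
161.7 kHz mod fs = 16.8 kHz.
16.8 kHz ≤ fs/2 = 24.15 kHz, appears at 16.8 kHz.
34.3 kHz > fs/2 = 24.15 kHz, folds to fs − 34.3 kHz = 14 kHz.
130.9 kHz mod fs = 34.3 kHz.
34.3 kHz > fs/2 = 24.15 kHz, folds to fs − 34.3 kHz = 14 kHz.
34.3 kHz and 130.9 kHz both map to 14 kHz.

34.3 kHz, 130.9 kHz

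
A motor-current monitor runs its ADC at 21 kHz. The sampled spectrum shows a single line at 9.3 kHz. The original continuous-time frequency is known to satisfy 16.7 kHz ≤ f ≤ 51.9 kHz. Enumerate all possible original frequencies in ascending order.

Frequencies that alias to 9.3 kHz are k·fs ± 9.3 kHz for integer k ≥ 0.
k=0: 9.3 kHz.
k=1: 11.7 kHz, 30.3 kHz.
k=2: 32.7 kHz, 51.3 kHz.
k=3: 53.7 kHz, 72.3 kHz.
Within [16.7 kHz, 51.9 kHz]: 30.3 kHz, 32.7 kHz, 51.3 kHz.

30.3 kHz, 32.7 kHz, 51.3 kHz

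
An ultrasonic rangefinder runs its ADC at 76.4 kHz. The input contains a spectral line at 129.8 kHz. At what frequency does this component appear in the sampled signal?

23 kHz

129.8 kHz mod fs = 53.4 kHz.
53.4 kHz > fs/2 = 38.2 kHz, folds to fs − 53.4 kHz = 23 kHz.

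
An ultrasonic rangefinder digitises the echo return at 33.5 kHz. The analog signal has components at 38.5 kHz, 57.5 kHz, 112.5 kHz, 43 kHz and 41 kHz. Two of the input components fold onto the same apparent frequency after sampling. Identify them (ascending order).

fs/2 = 16.75 kHz.
38.5 kHz mod fs = 5 kHz.
5 kHz ≤ fs/2 = 16.75 kHz, appears at 5 kHz.
57.5 kHz mod fs = 24 kHz.
24 kHz > fs/2 = 16.75 kHz, folds to fs − 24 kHz = 9.5 kHz.
112.5 kHz mod fs = 12 kHz.
12 kHz ≤ fs/2 = 16.75 kHz, appears at 12 kHz.
43 kHz mod fs = 9.5 kHz.
9.5 kHz ≤ fs/2 = 16.75 kHz, appears at 9.5 kHz.
41 kHz mod fs = 7.5 kHz.
7.5 kHz ≤ fs/2 = 16.75 kHz, appears at 7.5 kHz.
43 kHz and 57.5 kHz both map to 9.5 kHz.

43 kHz, 57.5 kHz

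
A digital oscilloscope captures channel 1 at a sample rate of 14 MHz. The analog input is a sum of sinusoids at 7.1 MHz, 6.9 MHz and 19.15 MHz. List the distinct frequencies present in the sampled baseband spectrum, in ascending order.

5.15 MHz, 6.9 MHz

fs/2 = 7 MHz.
7.1 MHz > fs/2 = 7 MHz, folds to fs − 7.1 MHz = 6.9 MHz.
6.9 MHz ≤ fs/2 = 7 MHz, passes unchanged.
19.15 MHz mod fs = 5.15 MHz.
5.15 MHz ≤ fs/2 = 7 MHz, appears at 5.15 MHz.
Distinct values: {5.15 MHz, 6.9 MHz}.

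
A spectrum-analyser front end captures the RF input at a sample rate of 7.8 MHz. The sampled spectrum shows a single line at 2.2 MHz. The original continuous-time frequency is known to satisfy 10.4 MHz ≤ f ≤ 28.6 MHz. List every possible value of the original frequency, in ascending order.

Frequencies that alias to 2.2 MHz are k·fs ± 2.2 MHz for integer k ≥ 0.
k=0: 2.2 MHz.
k=1: 5.6 MHz, 10 MHz.
k=2: 13.4 MHz, 17.8 MHz.
k=3: 21.2 MHz, 25.6 MHz.
k=4: 29 MHz, 33.4 MHz.
Within [10.4 MHz, 28.6 MHz]: 13.4 MHz, 17.8 MHz, 21.2 MHz, 25.6 MHz.

13.4 MHz, 17.8 MHz, 21.2 MHz, 25.6 MHz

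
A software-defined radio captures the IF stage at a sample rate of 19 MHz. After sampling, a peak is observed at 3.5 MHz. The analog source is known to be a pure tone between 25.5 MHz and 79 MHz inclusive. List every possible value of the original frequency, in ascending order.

Frequencies that alias to 3.5 MHz are k·fs ± 3.5 MHz for integer k ≥ 0.
k=0: 3.5 MHz.
k=1: 15.5 MHz, 22.5 MHz.
k=2: 34.5 MHz, 41.5 MHz.
k=3: 53.5 MHz, 60.5 MHz.
k=4: 72.5 MHz, 79.5 MHz.
k=5: 91.5 MHz, 98.5 MHz.
Within [25.5 MHz, 79 MHz]: 34.5 MHz, 41.5 MHz, 53.5 MHz, 60.5 MHz, 72.5 MHz.

34.5 MHz, 41.5 MHz, 53.5 MHz, 60.5 MHz, 72.5 MHz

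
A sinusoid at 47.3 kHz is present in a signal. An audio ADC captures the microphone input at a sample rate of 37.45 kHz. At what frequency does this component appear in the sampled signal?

9.85 kHz

47.3 kHz mod fs = 9.85 kHz.
9.85 kHz ≤ fs/2 = 18.725 kHz, appears at 9.85 kHz.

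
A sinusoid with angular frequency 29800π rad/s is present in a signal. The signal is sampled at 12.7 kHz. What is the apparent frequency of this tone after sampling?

ω = 29800π rad/s → f = ω/(2π) = 14900 Hz = 14.9 kHz.
14.9 kHz mod fs = 2.2 kHz.
2.2 kHz ≤ fs/2 = 6.35 kHz, appears at 2.2 kHz.

2.2 kHz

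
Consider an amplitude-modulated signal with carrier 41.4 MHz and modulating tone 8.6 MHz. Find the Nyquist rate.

100 MHz

AM sidebands sit at fc ± fm = 32.8 MHz and 50 MHz.
Highest-frequency component: 50 MHz.
Nyquist rate = 2 × 50 MHz = 100 MHz.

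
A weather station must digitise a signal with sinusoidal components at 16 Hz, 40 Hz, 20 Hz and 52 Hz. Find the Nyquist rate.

Highest-frequency component: 52 Hz.
Nyquist rate = 2 × 52 Hz = 104 Hz.

104 Hz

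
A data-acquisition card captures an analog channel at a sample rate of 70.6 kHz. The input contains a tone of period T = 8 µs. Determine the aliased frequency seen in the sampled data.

16.2 kHz

T = 8 µs → f = 1/T = 125 kHz.
125 kHz mod fs = 54.4 kHz.
54.4 kHz > fs/2 = 35.3 kHz, folds to fs − 54.4 kHz = 16.2 kHz.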